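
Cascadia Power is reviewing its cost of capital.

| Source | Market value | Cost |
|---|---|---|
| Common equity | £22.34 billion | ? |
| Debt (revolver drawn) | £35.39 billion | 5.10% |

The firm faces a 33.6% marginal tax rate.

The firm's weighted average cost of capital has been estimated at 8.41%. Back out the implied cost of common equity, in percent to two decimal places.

16.37%

Total capital V = 22.34 + 35.39 = 57.73.
Equity weight = 22.34/57.73 = 0.3870.
Revolver drawn weight = 35.39/57.73 = 0.6130.
Debt contribution = 0.6130 × 5.1% × (1 − 33.6%) = 2.0760%.
Required equity contribution = 8.41% − 2.0760% = 6.3340%.
Re = 6.3340% / 0.3870 = 16.3682%.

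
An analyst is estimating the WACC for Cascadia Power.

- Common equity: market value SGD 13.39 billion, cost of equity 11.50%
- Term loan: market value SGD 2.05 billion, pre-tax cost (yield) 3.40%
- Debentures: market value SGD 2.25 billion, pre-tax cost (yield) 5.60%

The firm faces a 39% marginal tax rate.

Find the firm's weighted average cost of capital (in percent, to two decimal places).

9.38%

Total capital V = 13.39 + 2.05 + 2.25 = 17.69.
Equity: weight = 13.39/17.69 = 0.7569; cost = 11.5%.
Term loan: weight = 2.05/17.69 = 0.1159; after-tax cost = 3.4% × (1 − 39%) = 2.0740%.
Debentures: weight = 2.25/17.69 = 0.1272; after-tax cost = 5.6% × (1 − 39%) = 3.4160%.
WACC = 0.7569 × 11.5000% + 0.1159 × 2.0740% + 0.1272 × 3.4160% = 9.3795%.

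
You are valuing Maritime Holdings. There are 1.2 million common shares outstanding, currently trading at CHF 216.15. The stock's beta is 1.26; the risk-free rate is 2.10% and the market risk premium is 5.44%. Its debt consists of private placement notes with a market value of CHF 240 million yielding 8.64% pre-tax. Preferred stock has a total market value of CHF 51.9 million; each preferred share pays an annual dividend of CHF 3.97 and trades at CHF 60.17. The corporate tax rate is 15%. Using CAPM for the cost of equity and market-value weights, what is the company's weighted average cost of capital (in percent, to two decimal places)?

8.03%

Cost of equity via CAPM: Re = 2.1% + 1.26 × 5.44% = 8.9544%.
Cost of preferred: Rp = 3.97 / 60.17 = 6.5980%.
Market value of equity E = 216.15 × 1.2m = 259.38m.
Total capital V = 259.38 + 51.9 + 240 = 551.28.
Equity: weight = 259.38/551.28 = 0.4705; cost = 8.9544%.
Preferred: weight = 51.9/551.28 = 0.0941; cost = 6.598%.
Private placement notes: weight = 240/551.28 = 0.4354; after-tax cost = 8.64% × (1 − 15%) = 7.3440%.
WACC = 0.4705 × 8.9544% + 0.0941 × 6.5980% + 0.4354 × 7.3440% = 8.0315%.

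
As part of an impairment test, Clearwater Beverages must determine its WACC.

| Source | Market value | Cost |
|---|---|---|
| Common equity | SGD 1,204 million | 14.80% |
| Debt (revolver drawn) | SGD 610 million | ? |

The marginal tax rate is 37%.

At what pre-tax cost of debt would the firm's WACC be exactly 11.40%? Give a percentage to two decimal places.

7.44%

Total capital V = 1204 + 610 = 1814.
Equity weight = 1204/1814 = 0.6637.
Revolver drawn weight = 610/1814 = 0.3363.
Equity contribution = 0.6637 × 14.8% = 9.8232%.
Remaining for debt = 11.4% − 9.8232% = 1.5768%.
Rd × (1 − 37%) × 0.3363 = 1.5768%  ⇒  Rd = 7.4431%.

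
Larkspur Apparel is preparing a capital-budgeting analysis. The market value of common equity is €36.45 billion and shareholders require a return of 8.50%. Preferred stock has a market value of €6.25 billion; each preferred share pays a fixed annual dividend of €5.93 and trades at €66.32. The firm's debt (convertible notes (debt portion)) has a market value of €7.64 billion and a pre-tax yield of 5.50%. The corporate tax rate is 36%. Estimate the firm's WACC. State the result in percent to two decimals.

7.80%

Cost of preferred: Rp = 5.93 / 66.32 = 8.9415%.
Total capital V = 36.45 + 6.25 + 7.64 = 50.34.
Equity: weight = 36.45/50.34 = 0.7241; cost = 8.5%.
Preferred: weight = 6.25/50.34 = 0.1242; cost = 8.9415%.
Convertible notes (debt portion): weight = 7.64/50.34 = 0.1518; after-tax cost = 5.5% × (1 − 36%) = 3.5200%.
WACC = 0.7241 × 8.5000% + 0.1242 × 8.9415% + 0.1518 × 3.5200% = 7.7990%.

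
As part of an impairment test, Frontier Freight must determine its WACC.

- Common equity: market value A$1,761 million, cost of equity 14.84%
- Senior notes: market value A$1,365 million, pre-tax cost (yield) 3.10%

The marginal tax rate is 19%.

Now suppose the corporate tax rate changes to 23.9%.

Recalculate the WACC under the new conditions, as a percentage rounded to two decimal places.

9.39%

After the change:
Total capital V = 1761 + 1365 = 3126.
Equity: weight = 1761/3126 = 0.5633; cost = 14.84%.
Senior notes: weight = 1365/3126 = 0.4367; after-tax cost = 3.1% × (1 − 23.9%) = 2.3591%.
WACC = 0.5633 × 14.8400% + 0.4367 × 2.3591% = 9.3901%.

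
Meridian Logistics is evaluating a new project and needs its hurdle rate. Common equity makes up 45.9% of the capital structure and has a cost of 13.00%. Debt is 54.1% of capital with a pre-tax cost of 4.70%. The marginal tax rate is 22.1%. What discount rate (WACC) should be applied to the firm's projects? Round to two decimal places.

After-tax cost of debt = 4.7% × (1 − 22.1%) = 3.6613%.
WACC = 0.459 × 13.0000% + 0.541 × 3.6613% = 7.9478%.

7.95%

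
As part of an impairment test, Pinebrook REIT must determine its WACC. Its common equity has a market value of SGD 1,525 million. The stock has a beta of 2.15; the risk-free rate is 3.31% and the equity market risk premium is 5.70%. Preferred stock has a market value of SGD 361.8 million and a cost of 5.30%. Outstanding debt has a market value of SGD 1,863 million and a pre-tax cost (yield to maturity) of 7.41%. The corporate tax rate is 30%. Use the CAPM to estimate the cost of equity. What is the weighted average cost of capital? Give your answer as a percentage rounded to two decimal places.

9.42%

Cost of equity via CAPM: Re = 3.31% + 2.15 × 5.7% = 15.5650%.
Total capital V = 1525 + 361.8 + 1863 = 3749.8.
Equity: weight = 1525/3749.8 = 0.4067; cost = 15.565%.
Preferred: weight = 361.8/3749.8 = 0.0965; cost = 5.3%.
Debt: weight = 1863/3749.8 = 0.4968; after-tax cost = 7.41% × (1 − 30%) = 5.1870%.
WACC = 0.4067 × 15.5650% + 0.0965 × 5.3000% + 0.4968 × 5.1870% = 9.4185%.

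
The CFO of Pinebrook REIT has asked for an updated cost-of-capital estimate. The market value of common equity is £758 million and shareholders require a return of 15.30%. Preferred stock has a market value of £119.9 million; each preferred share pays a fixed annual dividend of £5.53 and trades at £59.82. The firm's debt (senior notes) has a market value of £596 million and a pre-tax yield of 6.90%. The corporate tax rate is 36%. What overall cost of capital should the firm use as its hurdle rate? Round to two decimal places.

Cost of preferred: Rp = 5.53 / 59.82 = 9.2444%.
Total capital V = 758 + 119.9 + 596 = 1473.9.
Equity: weight = 758/1473.9 = 0.5143; cost = 15.3%.
Preferred: weight = 119.9/1473.9 = 0.0813; cost = 9.2444%.
Senior notes: weight = 596/1473.9 = 0.4044; after-tax cost = 6.9% × (1 − 36%) = 4.4160%.
WACC = 0.5143 × 15.3000% + 0.0813 × 9.2444% + 0.4044 × 4.4160% = 10.4062%.

10.41%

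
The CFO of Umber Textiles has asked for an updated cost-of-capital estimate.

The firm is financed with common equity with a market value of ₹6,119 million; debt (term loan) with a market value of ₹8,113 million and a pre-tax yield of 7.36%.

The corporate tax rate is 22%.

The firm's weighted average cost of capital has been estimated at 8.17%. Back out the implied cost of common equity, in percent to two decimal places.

11.39%

Total capital V = 6119 + 8113 = 14232.
Equity weight = 6119/14232 = 0.4299.
Term loan weight = 8113/14232 = 0.5701.
Debt contribution = 0.5701 × 7.36% × (1 − 22%) = 3.2726%.
Required equity contribution = 8.17% − 3.2726% = 4.8974%.
Re = 4.8974% / 0.4299 = 11.3908%.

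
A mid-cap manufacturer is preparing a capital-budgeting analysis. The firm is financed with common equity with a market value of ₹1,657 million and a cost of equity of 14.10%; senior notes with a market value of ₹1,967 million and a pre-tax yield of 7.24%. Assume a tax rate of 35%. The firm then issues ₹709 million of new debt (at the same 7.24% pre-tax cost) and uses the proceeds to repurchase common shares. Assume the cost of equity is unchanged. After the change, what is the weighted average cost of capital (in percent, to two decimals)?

7.16%

After the change:
Total capital V = 948 + 2676 = 3624.
Equity: weight = 948/3624 = 0.2616; cost = 14.1%.
Senior notes: weight = 2676/3624 = 0.7384; after-tax cost = 7.24% × (1 − 35%) = 4.7060%.
WACC = 0.2616 × 14.1000% + 0.7384 × 4.7060% = 7.1634%.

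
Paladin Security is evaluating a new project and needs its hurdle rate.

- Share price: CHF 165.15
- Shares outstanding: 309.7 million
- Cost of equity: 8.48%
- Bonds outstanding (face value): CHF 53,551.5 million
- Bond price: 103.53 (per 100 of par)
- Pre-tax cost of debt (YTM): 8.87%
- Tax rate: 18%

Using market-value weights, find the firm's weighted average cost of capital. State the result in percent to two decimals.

7.85%

Market value of equity E = 165.15 × 309.7m = 51146.955m. Market value of debt D = 53551.5m × 103.53/100 = 55441.86795m.
Total capital V = 51146.955 + 55441.86795 = 106588.82295.
Equity: weight = 51146.955/106588.82295 = 0.4799; cost = 8.48%.
Bonds outstanding: weight = 55441.86795/106588.82295 = 0.5201; after-tax cost = 8.87% × (1 − 18%) = 7.2734%.
WACC = 0.4799 × 8.4800% + 0.5201 × 7.2734% = 7.8524%.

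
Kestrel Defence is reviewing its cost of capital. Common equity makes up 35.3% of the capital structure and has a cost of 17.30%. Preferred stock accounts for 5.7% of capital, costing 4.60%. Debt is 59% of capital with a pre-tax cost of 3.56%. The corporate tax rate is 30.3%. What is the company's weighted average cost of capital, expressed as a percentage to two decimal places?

After-tax cost of debt = 3.56% × (1 − 30.3%) = 2.4813%.
WACC = 0.353 × 17.3000% + 0.057 × 4.6000% + 0.590 × 2.4813% = 7.8331%.

7.83%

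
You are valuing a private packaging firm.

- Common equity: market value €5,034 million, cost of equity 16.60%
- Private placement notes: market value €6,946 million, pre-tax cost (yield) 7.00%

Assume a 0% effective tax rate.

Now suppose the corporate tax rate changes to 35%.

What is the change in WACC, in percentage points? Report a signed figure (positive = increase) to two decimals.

Current WACC:
Total capital V = 5034 + 6946 = 11980.
Equity: weight = 5034/11980 = 0.4202; cost = 16.6%.
Private placement notes: weight = 6946/11980 = 0.5798; after-tax cost = 7% × (1 − 0%) = 7.0000%.
WACC = 0.4202 × 16.6000% + 0.5798 × 7.0000% = 11.0339%.
After the change:
Total capital V = 5034 + 6946 = 11980.
Equity: weight = 5034/11980 = 0.4202; cost = 16.6%.
Private placement notes: weight = 6946/11980 = 0.5798; after-tax cost = 7% × (1 − 35%) = 4.5500%.
WACC = 0.4202 × 16.6000% + 0.5798 × 4.5500% = 9.6134%.
Change in WACC = 9.6134% − 11.0339% = -1.4205 pp.

-1.42 pp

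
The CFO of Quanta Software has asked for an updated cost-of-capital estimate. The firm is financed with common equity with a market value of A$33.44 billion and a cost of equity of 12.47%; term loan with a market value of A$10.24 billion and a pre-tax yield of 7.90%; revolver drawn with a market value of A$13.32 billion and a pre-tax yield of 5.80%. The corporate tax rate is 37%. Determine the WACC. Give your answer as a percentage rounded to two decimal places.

Total capital V = 33.44 + 10.24 + 13.32 = 57.
Equity: weight = 33.44/57 = 0.5867; cost = 12.47%.
Term loan: weight = 10.24/57 = 0.1796; after-tax cost = 7.9% × (1 − 37%) = 4.9770%.
Revolver drawn: weight = 13.32/57 = 0.2337; after-tax cost = 5.8% × (1 − 37%) = 3.6540%.
WACC = 0.5867 × 12.4700% + 0.1796 × 4.9770% + 0.2337 × 3.6540% = 9.0637%.

9.06%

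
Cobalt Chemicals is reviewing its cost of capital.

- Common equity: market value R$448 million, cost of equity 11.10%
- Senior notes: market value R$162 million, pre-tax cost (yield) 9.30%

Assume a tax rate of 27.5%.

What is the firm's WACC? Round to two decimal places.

9.94%

Total capital V = 448 + 162 = 610.
Equity: weight = 448/610 = 0.7344; cost = 11.1%.
Senior notes: weight = 162/610 = 0.2656; after-tax cost = 9.3% × (1 − 27.5%) = 6.7425%.
WACC = 0.7344 × 11.1000% + 0.2656 × 6.7425% = 9.9428%.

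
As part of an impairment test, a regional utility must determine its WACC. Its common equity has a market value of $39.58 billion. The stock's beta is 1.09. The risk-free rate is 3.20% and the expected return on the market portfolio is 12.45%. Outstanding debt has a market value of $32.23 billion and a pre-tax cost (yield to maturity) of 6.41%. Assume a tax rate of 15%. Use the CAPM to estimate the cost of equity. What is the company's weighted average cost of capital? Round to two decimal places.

9.77%

Market risk premium = 12.45% − 3.2% = 9.25%.
Cost of equity via CAPM: Re = 3.2% + 1.09 × 9.25% = 13.2825%.
Total capital V = 39.58 + 32.23 = 71.81.
Equity: weight = 39.58/71.81 = 0.5512; cost = 13.2825%.
Debt: weight = 32.23/71.81 = 0.4488; after-tax cost = 6.41% × (1 − 15%) = 5.4485%.
WACC = 0.5512 × 13.2825% + 0.4488 × 5.4485% = 9.7664%.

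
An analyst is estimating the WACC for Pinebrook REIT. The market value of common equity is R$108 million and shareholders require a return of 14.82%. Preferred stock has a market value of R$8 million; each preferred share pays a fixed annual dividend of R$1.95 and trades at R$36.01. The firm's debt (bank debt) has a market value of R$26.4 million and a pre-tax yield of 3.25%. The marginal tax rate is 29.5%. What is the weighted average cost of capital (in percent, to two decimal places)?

Cost of preferred: Rp = 1.95 / 36.01 = 5.4152%.
Total capital V = 108 + 8 + 26.4 = 142.4.
Equity: weight = 108/142.4 = 0.7584; cost = 14.82%.
Preferred: weight = 8/142.4 = 0.0562; cost = 5.4152%.
Bank debt: weight = 26.4/142.4 = 0.1854; after-tax cost = 3.25% × (1 − 29.5%) = 2.2913%.
WACC = 0.7584 × 14.8200% + 0.0562 × 5.4152% + 0.1854 × 2.2913% = 11.9689%.

11.97%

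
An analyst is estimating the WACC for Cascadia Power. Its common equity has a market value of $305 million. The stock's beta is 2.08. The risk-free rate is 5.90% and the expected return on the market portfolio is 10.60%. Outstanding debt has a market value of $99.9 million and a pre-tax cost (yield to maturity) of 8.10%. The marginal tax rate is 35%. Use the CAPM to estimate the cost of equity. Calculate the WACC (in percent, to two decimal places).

13.11%

Market risk premium = 10.6% − 5.9% = 4.7%.
Cost of equity via CAPM: Re = 5.9% + 2.08 × 4.7% = 15.6760%.
Total capital V = 305 + 99.9 = 404.9.
Equity: weight = 305/404.9 = 0.7533; cost = 15.676%.
Debt: weight = 99.9/404.9 = 0.2467; after-tax cost = 8.1% × (1 − 35%) = 5.2650%.
WACC = 0.7533 × 15.6760% + 0.2467 × 5.2650% = 13.1073%.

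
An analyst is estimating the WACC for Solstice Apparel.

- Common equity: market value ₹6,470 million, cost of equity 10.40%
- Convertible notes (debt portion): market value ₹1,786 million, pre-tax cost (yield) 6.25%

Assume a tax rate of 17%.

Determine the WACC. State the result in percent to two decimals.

Total capital V = 6470 + 1786 = 8256.
Equity: weight = 6470/8256 = 0.7837; cost = 10.4%.
Convertible notes (debt portion): weight = 1786/8256 = 0.2163; after-tax cost = 6.25% × (1 − 17%) = 5.1875%.
WACC = 0.7837 × 10.4000% + 0.2163 × 5.1875% = 9.2724%.

9.27%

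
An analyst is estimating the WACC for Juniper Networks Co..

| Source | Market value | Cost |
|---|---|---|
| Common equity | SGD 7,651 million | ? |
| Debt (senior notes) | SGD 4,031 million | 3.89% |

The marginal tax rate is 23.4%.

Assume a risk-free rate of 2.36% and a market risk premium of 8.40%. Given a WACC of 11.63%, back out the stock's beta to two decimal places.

1.65

Total capital V = 7651 + 4031 = 11682.
Equity weight = 7651/11682 = 0.6549.
Senior notes weight = 4031/11682 = 0.3451.
Debt contribution = 0.3451 × 3.89% × (1 − 23.4%) = 1.0282%.
Required equity contribution = 11.63% − 1.0282% = 10.6018%  ⇒  Re = 16.1875%.
CAPM: 16.1875% = 2.36% + β × 8.4%  ⇒  β = 1.6461.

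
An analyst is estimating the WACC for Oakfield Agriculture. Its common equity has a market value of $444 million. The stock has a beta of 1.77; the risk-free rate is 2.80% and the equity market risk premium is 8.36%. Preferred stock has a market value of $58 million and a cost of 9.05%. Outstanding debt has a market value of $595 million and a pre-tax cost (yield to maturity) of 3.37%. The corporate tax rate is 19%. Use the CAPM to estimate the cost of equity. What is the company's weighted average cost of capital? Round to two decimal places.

Cost of equity via CAPM: Re = 2.8% + 1.77 × 8.36% = 17.5972%.
Total capital V = 444 + 58 + 595 = 1097.
Equity: weight = 444/1097 = 0.4047; cost = 17.5972%.
Preferred: weight = 58/1097 = 0.0529; cost = 9.05%.
Debt: weight = 595/1097 = 0.5424; after-tax cost = 3.37% × (1 − 19%) = 2.7297%.
WACC = 0.4047 × 17.5972% + 0.0529 × 9.0500% + 0.5424 × 2.7297% = 9.0813%.

9.08%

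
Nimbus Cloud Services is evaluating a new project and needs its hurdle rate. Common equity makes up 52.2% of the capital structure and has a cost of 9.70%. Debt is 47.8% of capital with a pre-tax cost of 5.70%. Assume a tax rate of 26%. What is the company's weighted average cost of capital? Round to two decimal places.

After-tax cost of debt = 5.7% × (1 − 26%) = 4.2180%.
WACC = 0.522 × 9.7000% + 0.478 × 4.2180% = 7.0796%.

7.08%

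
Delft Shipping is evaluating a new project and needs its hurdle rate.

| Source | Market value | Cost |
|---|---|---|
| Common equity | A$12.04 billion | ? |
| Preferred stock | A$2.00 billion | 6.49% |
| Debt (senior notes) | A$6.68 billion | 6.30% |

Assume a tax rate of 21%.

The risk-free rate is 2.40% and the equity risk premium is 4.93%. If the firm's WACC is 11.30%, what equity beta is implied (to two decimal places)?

Total capital V = 12.04 + 2 + 6.68 = 20.72.
Equity weight = 12.04/20.72 = 0.5811.
Preferred weight = 2/20.72 = 0.0965.
Senior notes weight = 6.68/20.72 = 0.3224.
Debt contribution = 0.3224 × 6.3% × (1 − 21%) = 1.6046%.
Preferred contribution = 0.0965 × 6.49% = 0.6264%.
Required equity contribution = 11.3% − 2.2310% = 9.0690%  ⇒  Re = 15.6071%.
CAPM: 15.6071% = 2.4% + β × 4.93%  ⇒  β = 2.6789.

2.68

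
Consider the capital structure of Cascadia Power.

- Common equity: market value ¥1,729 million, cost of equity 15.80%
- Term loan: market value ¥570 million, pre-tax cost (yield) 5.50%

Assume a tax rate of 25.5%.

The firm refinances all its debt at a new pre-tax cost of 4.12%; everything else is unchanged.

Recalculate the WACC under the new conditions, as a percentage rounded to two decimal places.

After the change:
Total capital V = 1729 + 570 = 2299.
Equity: weight = 1729/2299 = 0.7521; cost = 15.8%.
Term loan: weight = 570/2299 = 0.2479; after-tax cost = 4.12% × (1 − 25.5%) = 3.0694%.
WACC = 0.7521 × 15.8000% + 0.2479 × 3.0694% = 12.6437%.

12.64%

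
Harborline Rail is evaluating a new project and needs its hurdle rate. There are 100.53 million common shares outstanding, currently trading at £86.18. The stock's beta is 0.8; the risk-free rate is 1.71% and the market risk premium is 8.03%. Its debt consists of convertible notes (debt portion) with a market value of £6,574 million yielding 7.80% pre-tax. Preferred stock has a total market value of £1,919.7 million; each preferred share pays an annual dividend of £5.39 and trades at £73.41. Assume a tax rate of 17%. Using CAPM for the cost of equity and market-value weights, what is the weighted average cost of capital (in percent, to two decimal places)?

7.41%

Cost of equity via CAPM: Re = 1.71% + 0.8 × 8.03% = 8.1340%.
Cost of preferred: Rp = 5.39 / 73.41 = 7.3423%.
Market value of equity E = 86.18 × 100.53m = 8663.6754m.
Total capital V = 8663.6754 + 1919.7 + 6574 = 17157.3754.
Equity: weight = 8663.6754/17157.3754 = 0.5050; cost = 8.134%.
Preferred: weight = 1919.7/17157.3754 = 0.1119; cost = 7.3423%.
Convertible notes (debt portion): weight = 6574/17157.3754 = 0.3832; after-tax cost = 7.8% × (1 − 17%) = 6.4740%.
WACC = 0.5050 × 8.1340% + 0.1119 × 7.3423% + 0.3832 × 6.4740% = 7.4094%.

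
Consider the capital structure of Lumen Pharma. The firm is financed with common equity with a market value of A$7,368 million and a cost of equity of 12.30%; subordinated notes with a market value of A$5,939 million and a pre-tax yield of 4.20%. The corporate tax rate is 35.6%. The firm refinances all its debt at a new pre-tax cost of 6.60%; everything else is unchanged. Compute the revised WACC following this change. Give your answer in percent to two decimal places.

8.71%

After the change:
Total capital V = 7368 + 5939 = 13307.
Equity: weight = 7368/13307 = 0.5537; cost = 12.3%.
Subordinated notes: weight = 5939/13307 = 0.4463; after-tax cost = 6.6% × (1 − 35.6%) = 4.2504%.
WACC = 0.5537 × 12.3000% + 0.4463 × 4.2504% = 8.7074%.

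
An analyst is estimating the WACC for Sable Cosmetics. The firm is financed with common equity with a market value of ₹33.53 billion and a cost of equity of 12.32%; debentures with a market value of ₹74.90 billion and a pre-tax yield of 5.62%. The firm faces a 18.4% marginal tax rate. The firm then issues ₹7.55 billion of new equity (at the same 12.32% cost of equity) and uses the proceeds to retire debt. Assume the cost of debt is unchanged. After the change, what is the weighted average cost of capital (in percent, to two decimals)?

7.52%

After the change:
Total capital V = 41.08 + 67.35 = 108.43.
Equity: weight = 41.08/108.43 = 0.3789; cost = 12.32%.
Debentures: weight = 67.35/108.43 = 0.6211; after-tax cost = 5.62% × (1 − 18.4%) = 4.5859%.
WACC = 0.3789 × 12.3200% + 0.6211 × 4.5859% = 7.5161%.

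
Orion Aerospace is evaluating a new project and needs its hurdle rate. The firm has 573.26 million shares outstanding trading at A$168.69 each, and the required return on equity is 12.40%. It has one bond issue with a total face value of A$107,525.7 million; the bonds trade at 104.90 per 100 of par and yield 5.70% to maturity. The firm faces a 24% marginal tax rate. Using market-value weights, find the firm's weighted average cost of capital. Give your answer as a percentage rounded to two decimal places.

Market value of equity E = 168.69 × 573.26m = 96703.2294m. Market value of debt D = 107525.7m × 104.9/100 = 112794.4593m.
Total capital V = 96703.2294 + 112794.4593 = 209497.6887.
Equity: weight = 96703.2294/209497.6887 = 0.4616; cost = 12.4%.
Bonds outstanding: weight = 112794.4593/209497.6887 = 0.5384; after-tax cost = 5.7% × (1 − 24%) = 4.3320%.
WACC = 0.4616 × 12.4000% + 0.5384 × 4.3320% = 8.0562%.

8.06%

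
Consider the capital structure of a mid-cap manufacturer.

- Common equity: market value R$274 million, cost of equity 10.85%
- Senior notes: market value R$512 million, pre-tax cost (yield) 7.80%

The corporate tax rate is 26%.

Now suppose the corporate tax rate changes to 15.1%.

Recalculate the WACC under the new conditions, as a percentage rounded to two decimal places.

After the change:
Total capital V = 274 + 512 = 786.
Equity: weight = 274/786 = 0.3486; cost = 10.85%.
Senior notes: weight = 512/786 = 0.6514; after-tax cost = 7.8% × (1 − 15.1%) = 6.6222%.
WACC = 0.3486 × 10.8500% + 0.6514 × 6.6222% = 8.0960%.

8.10%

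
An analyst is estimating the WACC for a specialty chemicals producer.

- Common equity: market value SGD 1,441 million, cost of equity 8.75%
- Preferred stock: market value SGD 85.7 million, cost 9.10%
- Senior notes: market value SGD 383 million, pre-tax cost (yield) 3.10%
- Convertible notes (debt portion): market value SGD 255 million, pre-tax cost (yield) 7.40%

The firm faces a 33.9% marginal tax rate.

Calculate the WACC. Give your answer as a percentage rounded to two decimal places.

7.12%

Total capital V = 1441 + 85.7 + 383 + 255 = 2164.7.
Equity: weight = 1441/2164.7 = 0.6657; cost = 8.75%.
Preferred: weight = 85.7/2164.7 = 0.0396; cost = 9.1%.
Senior notes: weight = 383/2164.7 = 0.1769; after-tax cost = 3.1% × (1 − 33.9%) = 2.0491%.
Convertible notes (debt portion): weight = 255/2164.7 = 0.1178; after-tax cost = 7.4% × (1 − 33.9%) = 4.8914%.
WACC = 0.6657 × 8.7500% + 0.0396 × 9.1000% + 0.1769 × 2.0491% + 0.1178 × 4.8914% = 7.1237%.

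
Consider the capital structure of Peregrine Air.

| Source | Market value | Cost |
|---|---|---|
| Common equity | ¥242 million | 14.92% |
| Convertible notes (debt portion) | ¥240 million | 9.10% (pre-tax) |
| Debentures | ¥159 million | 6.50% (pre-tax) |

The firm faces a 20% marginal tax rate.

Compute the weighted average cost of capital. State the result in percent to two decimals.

Total capital V = 242 + 240 + 159 = 641.
Equity: weight = 242/641 = 0.3775; cost = 14.92%.
Convertible notes (debt portion): weight = 240/641 = 0.3744; after-tax cost = 9.1% × (1 − 20%) = 7.2800%.
Debentures: weight = 159/641 = 0.2480; after-tax cost = 6.5% × (1 − 20%) = 5.2000%.
WACC = 0.3775 × 14.9200% + 0.3744 × 7.2800% + 0.2480 × 5.2000% = 9.6484%.

9.65%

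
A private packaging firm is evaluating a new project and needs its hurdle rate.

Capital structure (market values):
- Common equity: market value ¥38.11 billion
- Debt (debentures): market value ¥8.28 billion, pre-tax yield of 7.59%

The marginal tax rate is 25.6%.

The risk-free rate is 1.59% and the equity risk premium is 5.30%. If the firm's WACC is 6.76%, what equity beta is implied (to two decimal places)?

1.02

Total capital V = 38.11 + 8.28 = 46.39.
Equity weight = 38.11/46.39 = 0.8215.
Debentures weight = 8.28/46.39 = 0.1785.
Debt contribution = 0.1785 × 7.59% × (1 − 25.6%) = 1.0079%.
Required equity contribution = 6.76% − 1.0079% = 5.7521%  ⇒  Re = 7.0018%.
CAPM: 7.0018% = 1.59% + β × 5.3%  ⇒  β = 1.0211.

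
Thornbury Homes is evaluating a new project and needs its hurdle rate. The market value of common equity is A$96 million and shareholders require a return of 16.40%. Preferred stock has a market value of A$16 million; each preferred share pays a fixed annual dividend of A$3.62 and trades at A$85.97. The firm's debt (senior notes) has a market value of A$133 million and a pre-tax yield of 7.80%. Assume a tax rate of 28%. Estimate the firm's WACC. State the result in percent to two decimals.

Cost of preferred: Rp = 3.62 / 85.97 = 4.2108%.
Total capital V = 96 + 16 + 133 = 245.
Equity: weight = 96/245 = 0.3918; cost = 16.4%.
Preferred: weight = 16/245 = 0.0653; cost = 4.2108%.
Senior notes: weight = 133/245 = 0.5429; after-tax cost = 7.8% × (1 − 28%) = 5.6160%.
WACC = 0.3918 × 16.4000% + 0.0653 × 4.2108% + 0.5429 × 5.6160% = 9.7498%.

9.75%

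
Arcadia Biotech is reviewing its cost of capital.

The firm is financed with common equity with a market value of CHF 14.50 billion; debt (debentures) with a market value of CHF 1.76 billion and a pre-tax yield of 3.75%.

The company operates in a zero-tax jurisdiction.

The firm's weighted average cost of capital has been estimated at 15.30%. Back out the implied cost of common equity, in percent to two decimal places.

16.70%

Total capital V = 14.5 + 1.76 = 16.26.
Equity weight = 14.5/16.26 = 0.8918.
Debentures weight = 1.76/16.26 = 0.1082.
Debt contribution = 0.1082 × 3.75% × (1 − 0%) = 0.4059%.
Required equity contribution = 15.3% − 0.4059% = 14.8941%.
Re = 14.8941% / 0.8918 = 16.7019%.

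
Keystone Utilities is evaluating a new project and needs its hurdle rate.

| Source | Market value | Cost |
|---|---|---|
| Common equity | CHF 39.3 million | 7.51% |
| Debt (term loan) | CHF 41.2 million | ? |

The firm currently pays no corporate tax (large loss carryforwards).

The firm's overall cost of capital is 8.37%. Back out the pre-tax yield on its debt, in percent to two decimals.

Total capital V = 39.3 + 41.2 = 80.5.
Equity weight = 39.3/80.5 = 0.4882.
Term loan weight = 41.2/80.5 = 0.5118.
Equity contribution = 0.4882 × 7.51% = 3.6664%.
Remaining for debt = 8.37% − 3.6664% = 4.7036%.
Rd × (1 − 0%) × 0.5118 = 4.7036%  ⇒  Rd = 9.1903%.

9.19%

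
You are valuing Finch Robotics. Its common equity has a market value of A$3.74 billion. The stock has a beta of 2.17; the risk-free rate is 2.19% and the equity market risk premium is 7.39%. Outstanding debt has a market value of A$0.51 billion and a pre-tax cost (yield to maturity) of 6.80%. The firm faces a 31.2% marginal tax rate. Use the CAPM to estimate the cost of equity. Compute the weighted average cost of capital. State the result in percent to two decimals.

16.60%

Cost of equity via CAPM: Re = 2.19% + 2.17 × 7.39% = 18.2263%.
Total capital V = 3.74 + 0.51 = 4.25.
Equity: weight = 3.74/4.25 = 0.8800; cost = 18.2263%.
Debt: weight = 0.51/4.25 = 0.1200; after-tax cost = 6.8% × (1 − 31.2%) = 4.6784%.
WACC = 0.8800 × 18.2263% + 0.1200 × 4.6784% = 16.6006%.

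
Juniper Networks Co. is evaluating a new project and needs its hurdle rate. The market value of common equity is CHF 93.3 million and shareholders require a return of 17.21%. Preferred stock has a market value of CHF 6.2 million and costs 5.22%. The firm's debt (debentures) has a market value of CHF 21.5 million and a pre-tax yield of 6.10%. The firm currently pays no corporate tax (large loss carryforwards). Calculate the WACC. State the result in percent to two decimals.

Total capital V = 93.3 + 6.2 + 21.5 = 121.
Equity: weight = 93.3/121 = 0.7711; cost = 17.21%.
Preferred: weight = 6.2/121 = 0.0512; cost = 5.22%.
Debentures: weight = 21.5/121 = 0.1777; after-tax cost = 6.1% × (1 − 0%) = 6.1000%.
WACC = 0.7711 × 17.2100% + 0.0512 × 5.2200% + 0.1777 × 6.1000% = 14.6215%.

14.62%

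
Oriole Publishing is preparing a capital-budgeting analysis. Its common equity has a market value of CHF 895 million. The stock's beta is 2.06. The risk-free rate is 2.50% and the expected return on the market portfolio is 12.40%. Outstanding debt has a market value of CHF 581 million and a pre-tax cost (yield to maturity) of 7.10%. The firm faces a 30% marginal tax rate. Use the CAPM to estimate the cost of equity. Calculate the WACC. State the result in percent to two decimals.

Market risk premium = 12.4% − 2.5% = 9.9%.
Cost of equity via CAPM: Re = 2.5% + 2.06 × 9.9% = 22.8940%.
Total capital V = 895 + 581 = 1476.
Equity: weight = 895/1476 = 0.6064; cost = 22.894%.
Debt: weight = 581/1476 = 0.3936; after-tax cost = 7.1% × (1 − 30%) = 4.9700%.
WACC = 0.6064 × 22.8940% + 0.3936 × 4.9700% = 15.8386%.

15.84%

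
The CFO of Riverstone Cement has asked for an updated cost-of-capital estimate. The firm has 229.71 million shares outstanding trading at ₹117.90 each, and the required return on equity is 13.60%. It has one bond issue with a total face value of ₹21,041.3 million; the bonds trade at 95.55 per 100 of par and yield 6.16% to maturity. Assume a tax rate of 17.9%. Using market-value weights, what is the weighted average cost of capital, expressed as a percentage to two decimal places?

9.96%

Market value of equity E = 117.9 × 229.71m = 27082.809m. Market value of debt D = 21041.3m × 95.55/100 = 20104.96215m.
Total capital V = 27082.809 + 20104.96215 = 47187.77115.
Equity: weight = 27082.809/47187.77115 = 0.5739; cost = 13.6%.
Bonds outstanding: weight = 20104.96215/47187.77115 = 0.4261; after-tax cost = 6.16% × (1 − 17.9%) = 5.0574%.
WACC = 0.5739 × 13.6000% + 0.4261 × 5.0574% = 9.9603%.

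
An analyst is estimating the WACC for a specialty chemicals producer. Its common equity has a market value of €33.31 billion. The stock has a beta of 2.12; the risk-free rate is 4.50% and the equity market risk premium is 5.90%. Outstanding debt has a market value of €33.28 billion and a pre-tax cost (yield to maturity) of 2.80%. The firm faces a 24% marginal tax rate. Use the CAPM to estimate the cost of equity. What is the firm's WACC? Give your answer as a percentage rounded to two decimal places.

9.57%

Cost of equity via CAPM: Re = 4.5% + 2.12 × 5.9% = 17.0080%.
Total capital V = 33.31 + 33.28 = 66.59.
Equity: weight = 33.31/66.59 = 0.5002; cost = 17.008%.
Debt: weight = 33.28/66.59 = 0.4998; after-tax cost = 2.8% × (1 − 24%) = 2.1280%.
WACC = 0.5002 × 17.0080% + 0.4998 × 2.1280% = 9.5714%.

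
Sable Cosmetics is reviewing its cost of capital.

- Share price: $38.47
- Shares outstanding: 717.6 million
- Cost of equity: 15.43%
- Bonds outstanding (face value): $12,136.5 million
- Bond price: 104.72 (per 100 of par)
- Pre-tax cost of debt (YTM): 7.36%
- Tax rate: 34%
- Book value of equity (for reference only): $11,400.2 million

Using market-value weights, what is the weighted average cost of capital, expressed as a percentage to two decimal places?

12.10%

Market value of equity E = 38.47 × 717.6m = 27606.072m. Market value of debt D = 12136.5m × 104.72/100 = 12709.3428m.
Total capital V = 27606.072 + 12709.3428 = 40315.4148.
Equity: weight = 27606.072/40315.4148 = 0.6848; cost = 15.43%.
Bonds outstanding: weight = 12709.3428/40315.4148 = 0.3152; after-tax cost = 7.36% × (1 − 34%) = 4.8576%.
WACC = 0.6848 × 15.4300% + 0.3152 × 4.8576% = 12.0971%.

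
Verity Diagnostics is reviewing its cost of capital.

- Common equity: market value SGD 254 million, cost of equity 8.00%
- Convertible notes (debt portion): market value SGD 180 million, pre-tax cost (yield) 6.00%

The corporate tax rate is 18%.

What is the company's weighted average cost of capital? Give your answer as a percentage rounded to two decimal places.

Total capital V = 254 + 180 = 434.
Equity: weight = 254/434 = 0.5853; cost = 8%.
Convertible notes (debt portion): weight = 180/434 = 0.4147; after-tax cost = 6% × (1 − 18%) = 4.9200%.
WACC = 0.5853 × 8.0000% + 0.4147 × 4.9200% = 6.7226%.

6.72%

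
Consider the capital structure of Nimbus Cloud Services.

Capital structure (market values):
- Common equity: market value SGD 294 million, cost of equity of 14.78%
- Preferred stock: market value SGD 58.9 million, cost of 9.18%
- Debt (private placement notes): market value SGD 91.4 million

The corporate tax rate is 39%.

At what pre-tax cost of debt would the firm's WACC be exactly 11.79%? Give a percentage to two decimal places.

Total capital V = 294 + 58.9 + 91.4 = 444.3.
Equity weight = 294/444.3 = 0.6617.
Preferred weight = 58.9/444.3 = 0.1326.
Private placement notes weight = 91.4/444.3 = 0.2057.
Equity contribution = 0.6617 × 14.78% = 9.7801%.
Preferred contribution = 0.1326 × 9.18% = 1.2170%.
Remaining for debt = 11.79% − 10.9971% = 0.7929%.
Rd × (1 − 39%) × 0.2057 = 0.7929%  ⇒  Rd = 6.3184%.

6.32%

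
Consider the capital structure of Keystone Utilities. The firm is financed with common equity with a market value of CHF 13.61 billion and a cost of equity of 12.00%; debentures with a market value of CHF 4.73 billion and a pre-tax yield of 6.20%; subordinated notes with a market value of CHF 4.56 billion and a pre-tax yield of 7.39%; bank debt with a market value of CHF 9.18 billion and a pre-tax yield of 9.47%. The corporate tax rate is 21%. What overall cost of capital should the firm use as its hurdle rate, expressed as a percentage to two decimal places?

Total capital V = 13.61 + 4.73 + 4.56 + 9.18 = 32.08.
Equity: weight = 13.61/32.08 = 0.4243; cost = 12%.
Debentures: weight = 4.73/32.08 = 0.1474; after-tax cost = 6.2% × (1 − 21%) = 4.8980%.
Subordinated notes: weight = 4.56/32.08 = 0.1421; after-tax cost = 7.39% × (1 − 21%) = 5.8381%.
Bank debt: weight = 9.18/32.08 = 0.2862; after-tax cost = 9.47% × (1 − 21%) = 7.4813%.
WACC = 0.4243 × 12.0000% + 0.1474 × 4.8980% + 0.1421 × 5.8381% + 0.2862 × 7.4813% = 8.7839%.

8.78%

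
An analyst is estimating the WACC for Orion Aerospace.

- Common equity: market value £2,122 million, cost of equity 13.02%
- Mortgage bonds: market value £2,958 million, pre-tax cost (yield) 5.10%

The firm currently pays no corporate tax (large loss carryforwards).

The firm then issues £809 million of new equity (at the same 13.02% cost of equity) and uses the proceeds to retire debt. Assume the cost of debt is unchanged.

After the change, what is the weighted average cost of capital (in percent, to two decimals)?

After the change:
Total capital V = 2931 + 2149 = 5080.
Equity: weight = 2931/5080 = 0.5770; cost = 13.02%.
Mortgage bonds: weight = 2149/5080 = 0.4230; after-tax cost = 5.1% × (1 − 0%) = 5.1000%.
WACC = 0.5770 × 13.0200% + 0.4230 × 5.1000% = 9.6696%.

9.67%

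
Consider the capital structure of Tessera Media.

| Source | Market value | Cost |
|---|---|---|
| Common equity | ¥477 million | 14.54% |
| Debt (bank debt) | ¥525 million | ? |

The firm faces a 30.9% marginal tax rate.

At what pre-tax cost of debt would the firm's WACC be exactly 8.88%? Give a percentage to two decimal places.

5.41%

Total capital V = 477 + 525 = 1002.
Equity weight = 477/1002 = 0.4760.
Bank debt weight = 525/1002 = 0.5240.
Equity contribution = 0.4760 × 14.54% = 6.9217%.
Remaining for debt = 8.88% − 6.9217% = 1.9583%.
Rd × (1 − 30.9%) × 0.5240 = 1.9583%  ⇒  Rd = 5.4088%.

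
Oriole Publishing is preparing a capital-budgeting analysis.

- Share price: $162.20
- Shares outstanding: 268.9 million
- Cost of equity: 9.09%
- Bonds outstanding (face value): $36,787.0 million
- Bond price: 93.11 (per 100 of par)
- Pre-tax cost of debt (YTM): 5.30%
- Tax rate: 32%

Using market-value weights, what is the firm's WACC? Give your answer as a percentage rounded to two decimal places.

6.68%

Market value of equity E = 162.2 × 268.9m = 43615.58m. Market value of debt D = 36787m × 93.11/100 = 34252.3757m.
Total capital V = 43615.58 + 34252.3757 = 77867.9557.
Equity: weight = 43615.58/77867.9557 = 0.5601; cost = 9.09%.
Bonds outstanding: weight = 34252.3757/77867.9557 = 0.4399; after-tax cost = 5.3% × (1 − 32%) = 3.6040%.
WACC = 0.5601 × 9.0900% + 0.4399 × 3.6040% = 6.6768%.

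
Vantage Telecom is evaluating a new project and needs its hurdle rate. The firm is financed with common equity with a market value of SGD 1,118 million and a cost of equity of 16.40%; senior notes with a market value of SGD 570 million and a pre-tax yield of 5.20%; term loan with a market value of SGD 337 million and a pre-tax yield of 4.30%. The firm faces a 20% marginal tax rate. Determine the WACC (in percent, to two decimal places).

10.80%

Total capital V = 1118 + 570 + 337 = 2025.
Equity: weight = 1118/2025 = 0.5521; cost = 16.4%.
Senior notes: weight = 570/2025 = 0.2815; after-tax cost = 5.2% × (1 − 20%) = 4.1600%.
Term loan: weight = 337/2025 = 0.1664; after-tax cost = 4.3% × (1 − 20%) = 3.4400%.
WACC = 0.5521 × 16.4000% + 0.2815 × 4.1600% + 0.1664 × 3.4400% = 10.7979%.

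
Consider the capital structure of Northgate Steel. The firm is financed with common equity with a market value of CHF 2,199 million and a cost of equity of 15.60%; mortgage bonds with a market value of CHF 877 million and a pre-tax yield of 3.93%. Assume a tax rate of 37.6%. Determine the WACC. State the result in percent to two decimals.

Total capital V = 2199 + 877 = 3076.
Equity: weight = 2199/3076 = 0.7149; cost = 15.6%.
Mortgage bonds: weight = 877/3076 = 0.2851; after-tax cost = 3.93% × (1 − 37.6%) = 2.4523%.
WACC = 0.7149 × 15.6000% + 0.2851 × 2.4523% = 11.8515%.

11.85%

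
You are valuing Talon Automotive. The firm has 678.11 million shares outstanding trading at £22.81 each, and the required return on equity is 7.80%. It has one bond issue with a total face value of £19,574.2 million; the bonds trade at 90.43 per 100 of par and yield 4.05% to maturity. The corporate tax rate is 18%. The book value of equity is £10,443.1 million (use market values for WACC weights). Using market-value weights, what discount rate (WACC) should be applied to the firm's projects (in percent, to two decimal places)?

Market value of equity E = 22.81 × 678.11m = 15467.6891m. Market value of debt D = 19574.2m × 90.43/100 = 17700.94906m.
Total capital V = 15467.6891 + 17700.94906 = 33168.63816.
Equity: weight = 15467.6891/33168.63816 = 0.4663; cost = 7.8%.
Bonds outstanding: weight = 17700.94906/33168.63816 = 0.5337; after-tax cost = 4.05% × (1 − 18%) = 3.3210%.
WACC = 0.4663 × 7.8000% + 0.5337 × 3.3210% = 5.4097%.

5.41%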